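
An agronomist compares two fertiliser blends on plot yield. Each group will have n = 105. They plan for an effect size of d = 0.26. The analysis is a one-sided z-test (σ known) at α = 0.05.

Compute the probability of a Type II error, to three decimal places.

Noncentrality parameter: δ = d·√(n/2) = 0.26 × √(105/2) = 1.8839
Critical value for a one-sided test at α = 0.05: z_α = 1.645.
Power = Φ(δ − 1.645) = Φ(0.239) = 0.5945.
Type II error: β = 1 − power = 1 − 0.5945 = 0.4055.

β ≈ 0.406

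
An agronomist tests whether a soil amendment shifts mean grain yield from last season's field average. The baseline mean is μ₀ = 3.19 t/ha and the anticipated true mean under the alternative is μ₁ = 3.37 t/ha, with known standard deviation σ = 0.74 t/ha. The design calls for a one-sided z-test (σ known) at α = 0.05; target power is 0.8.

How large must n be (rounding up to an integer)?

n = 105

Standardized effect: d = |μ₁ − μ₀| / σ = |3.37 − 3.19| / 0.74 = 0.2432
For power 0.8 need Φ(δ − z_{0.05}) = 0.8, so δ = z_{0.05} + z_{0.20} = 1.645 + 0.842 = 2.486.
δ = d·√n ⇒ n = (δ/d)² = (2.486 / 0.2432)² = 104.49.
Round up to the next whole unit.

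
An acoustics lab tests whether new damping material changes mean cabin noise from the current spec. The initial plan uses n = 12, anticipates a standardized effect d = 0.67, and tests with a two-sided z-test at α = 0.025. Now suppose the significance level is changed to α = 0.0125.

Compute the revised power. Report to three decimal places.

Power ≈ 0.430

δ = d·√n = 0.67 × √12 = 2.3209 (unchanged). New critical value: z_{0.0063} = 2.498.
Revised power = Φ(δ − 2.498) + Φ(−δ − 2.498) = Φ(-0.177) + Φ(-4.819) = 0.4298 + 0.0000 = 0.4299.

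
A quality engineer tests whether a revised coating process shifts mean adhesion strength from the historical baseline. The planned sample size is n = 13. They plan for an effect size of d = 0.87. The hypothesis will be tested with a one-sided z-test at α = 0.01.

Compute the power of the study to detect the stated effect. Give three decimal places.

Noncentrality parameter: δ = d·√n = 0.87 × √13 = 3.1368
Critical value for a one-sided test at α = 0.01: z_α = 2.326.
Power = Φ(δ − 2.326) = Φ(0.810) = 0.7912.

Power ≈ 0.791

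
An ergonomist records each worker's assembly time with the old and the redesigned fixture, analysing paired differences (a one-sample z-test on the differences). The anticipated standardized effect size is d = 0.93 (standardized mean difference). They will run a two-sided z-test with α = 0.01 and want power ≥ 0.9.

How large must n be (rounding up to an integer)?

Set Φ(δ − 2.576) = 0.9; then δ − 2.576 = Φ⁻¹(0.9) = 1.282, giving δ = 3.857.
(Ignoring the negligible lower-tail rejection probability gives the usual closed-form inversion.)
δ = d·√n ⇒ n = (δ/d)² = (3.857 / 0.93)² = 17.20.
Round up to the next whole unit.

n = 18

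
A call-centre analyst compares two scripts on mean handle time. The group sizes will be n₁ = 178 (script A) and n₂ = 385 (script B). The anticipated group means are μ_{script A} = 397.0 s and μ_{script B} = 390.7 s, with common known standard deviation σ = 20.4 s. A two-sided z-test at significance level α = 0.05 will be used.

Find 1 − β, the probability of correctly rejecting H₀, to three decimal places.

Power ≈ 0.926

Standardized effect: d = |μ_{script A} − μ_{script B}| / σ = |397.0 − 390.7| / 20.4 = 0.3088
Noncentrality parameter: δ = d / √(1/n₁ + 1/n₂) = 0.3088 / √(1/178 + 1/385) = 3.4072
Critical value for a two-sided test at α = 0.05: z_{α/2} = 1.960.
Power = Φ(δ − 1.960) + Φ(−δ − 1.960) = Φ(1.447) + Φ(-5.367) = 0.9261 + 0.0000 = 0.9261.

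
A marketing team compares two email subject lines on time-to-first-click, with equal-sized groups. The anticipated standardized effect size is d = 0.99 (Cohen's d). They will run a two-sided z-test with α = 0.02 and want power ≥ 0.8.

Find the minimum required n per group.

Set Φ(δ − 2.326) = 0.8; then δ − 2.326 = Φ⁻¹(0.8) = 0.842, giving δ = 3.168.
(The Φ(−δ − z_{α/2}) term is vanishingly small for δ > 0 and is dropped in the standard sample-size formula.)
δ = d·√(n/2) ⇒ n = 2(δ/d)² = 2 × (3.168 / 0.99)² = 20.48.
Round up to the next whole unit.

n = 21 per group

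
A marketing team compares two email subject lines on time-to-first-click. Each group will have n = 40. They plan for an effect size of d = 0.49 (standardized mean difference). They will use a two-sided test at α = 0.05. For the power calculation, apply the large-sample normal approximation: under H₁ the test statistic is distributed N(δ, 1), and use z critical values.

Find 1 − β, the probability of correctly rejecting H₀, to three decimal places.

Noncentrality parameter: δ = d·√(n/2) = 0.49 × √(40/2) = 2.1913
Two-sided α = 0.05 → critical value z_{0.025} = 1.960.
Power = Φ(δ − 1.960) + Φ(−δ − 1.960) = Φ(0.231) + Φ(-4.151) = 0.5915 + 0.0000 = 0.5915.

Power ≈ 0.592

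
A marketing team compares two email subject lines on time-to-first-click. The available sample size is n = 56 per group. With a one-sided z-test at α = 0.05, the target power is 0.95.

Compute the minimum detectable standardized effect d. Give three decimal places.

Need Φ(δ − 1.645) = 0.95, so δ = 1.645 + 1.645 = 3.290.
δ = d·√(n/2) ⇒ d = δ/√(n/2) = 3.290/√(56/2) = 0.6217.

d ≈ 0.622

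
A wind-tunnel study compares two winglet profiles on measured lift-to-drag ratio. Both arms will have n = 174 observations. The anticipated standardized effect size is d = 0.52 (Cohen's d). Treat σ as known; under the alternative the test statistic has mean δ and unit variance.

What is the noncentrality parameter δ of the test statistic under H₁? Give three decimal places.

δ ≈ 4.850

The noncentrality parameter scales effect size by the design's sample-size factor: δ = d·√(n/2) = 0.52 × √(174/2) = 4.8502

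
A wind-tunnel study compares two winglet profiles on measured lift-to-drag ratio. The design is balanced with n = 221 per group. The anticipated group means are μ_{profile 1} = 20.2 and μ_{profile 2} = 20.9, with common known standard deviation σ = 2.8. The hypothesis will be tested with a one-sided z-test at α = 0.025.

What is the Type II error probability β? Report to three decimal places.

Standardized effect: d = |μ_{profile 1} − μ_{profile 2}| / σ = |20.2 − 20.9| / 2.8 = 0.2500
Noncentrality parameter: δ = d·√(n/2) = 0.2500 × √(221/2) = 2.6280
Critical value for a one-sided test at α = 0.025: z_α = 1.960.
Power = P(Z > 1.960 − δ) = Φ(0.668) = 0.7479.
Type II error: β = 1 − power = 1 − 0.7479 = 0.2521.

β ≈ 0.252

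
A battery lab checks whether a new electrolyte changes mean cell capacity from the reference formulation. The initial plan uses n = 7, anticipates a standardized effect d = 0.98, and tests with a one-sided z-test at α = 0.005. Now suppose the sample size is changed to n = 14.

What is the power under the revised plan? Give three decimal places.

With n = 14: δ = d·√n = 0.98 × √14 = 3.6668. Critical value z_{0.005} = 2.576.
Revised power = P(Z > 2.576 − δ) = Φ(1.091) = 0.8624.

Power ≈ 0.862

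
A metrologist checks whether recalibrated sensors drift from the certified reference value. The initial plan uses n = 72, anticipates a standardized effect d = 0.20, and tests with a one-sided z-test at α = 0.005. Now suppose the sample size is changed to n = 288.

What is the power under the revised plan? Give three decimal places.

With n = 288: δ = d·√n = 0.20 × √288 = 3.3941. Critical value z_{0.005} = 2.576.
Revised power = Φ(δ − 2.576) = Φ(0.818) = 0.7934.

Power ≈ 0.793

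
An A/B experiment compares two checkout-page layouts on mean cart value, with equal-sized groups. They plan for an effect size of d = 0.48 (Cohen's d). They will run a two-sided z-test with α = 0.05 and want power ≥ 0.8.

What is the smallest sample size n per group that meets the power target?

Set Φ(δ − 1.960) = 0.8; then δ − 1.960 = Φ⁻¹(0.8) = 0.842, giving δ = 2.802.
(Ignoring the negligible lower-tail rejection probability gives the usual closed-form inversion.)
δ = d·√(n/2) ⇒ n = 2(δ/d)² = 2 × (2.802 / 0.48)² = 68.13.
Rounding up, n = 69 per group.

n = 69 per group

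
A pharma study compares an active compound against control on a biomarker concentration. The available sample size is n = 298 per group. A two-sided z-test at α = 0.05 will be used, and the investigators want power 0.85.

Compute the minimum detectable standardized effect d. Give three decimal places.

Required noncentrality: δ = z_{0.025} + z_{0.15} = 1.960 + 1.036 = 2.996.
(The second rejection-region term Φ(−δ − z_{α/2}) is negligible and dropped.)
δ = d·√(n/2) ⇒ d = δ/√(n/2) = 2.996/√(298/2) = 0.2455.

d ≈ 0.245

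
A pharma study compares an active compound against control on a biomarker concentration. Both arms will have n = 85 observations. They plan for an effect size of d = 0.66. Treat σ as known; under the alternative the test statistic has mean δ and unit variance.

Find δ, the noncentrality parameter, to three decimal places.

The noncentrality parameter scales effect size by the design's sample-size factor: δ = d·√(n/2) = 0.66 × √(85/2) = 4.3027

δ ≈ 4.303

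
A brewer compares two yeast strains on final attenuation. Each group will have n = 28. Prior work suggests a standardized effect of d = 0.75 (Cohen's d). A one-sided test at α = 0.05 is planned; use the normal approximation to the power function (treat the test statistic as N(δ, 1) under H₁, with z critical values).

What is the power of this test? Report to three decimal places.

Noncentrality parameter: δ = d·√(n/2) = 0.75 × √(28/2) = 2.8062
Critical value for a one-sided test at α = 0.05: z_α = 1.645.
Power = Φ(δ − 1.645) = Φ(1.161) = 0.8773.

Power ≈ 0.877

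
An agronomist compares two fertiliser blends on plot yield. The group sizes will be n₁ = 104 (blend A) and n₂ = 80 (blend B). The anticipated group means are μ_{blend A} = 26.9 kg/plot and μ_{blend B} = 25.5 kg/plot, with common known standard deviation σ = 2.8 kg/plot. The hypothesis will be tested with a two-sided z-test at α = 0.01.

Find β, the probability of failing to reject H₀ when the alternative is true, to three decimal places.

β ≈ 0.216

Standardized effect: d = |μ_{blend A} − μ_{blend B}| / σ = |26.9 − 25.5| / 2.8 = 0.5000
Noncentrality parameter: δ = d / √(1/n₁ + 1/n₂) = 0.5000 / √(1/104 + 1/80) = 3.3622
Two-sided α = 0.01 → critical value z_{0.005} = 2.576.
Power = Φ(δ − 2.576) + Φ(−δ − 2.576) = Φ(0.786) + Φ(-5.938) = 0.7842 + 0.0000 = 0.7842.
Type II error: β = 1 − power = 1 − 0.7842 = 0.2158.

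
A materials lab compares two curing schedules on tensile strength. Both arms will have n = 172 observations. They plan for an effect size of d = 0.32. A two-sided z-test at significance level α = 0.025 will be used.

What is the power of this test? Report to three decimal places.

Power ≈ 0.766

Noncentrality parameter: δ = d·√(n/2) = 0.32 × √(172/2) = 2.9676
Critical value for a two-sided test at α = 0.025: z_{α/2} = 2.241.
Power = Φ(δ − 2.241) + Φ(−δ − 2.241) = Φ(0.726) + Φ(-5.209) = 0.7661 + 0.0000 = 0.7661.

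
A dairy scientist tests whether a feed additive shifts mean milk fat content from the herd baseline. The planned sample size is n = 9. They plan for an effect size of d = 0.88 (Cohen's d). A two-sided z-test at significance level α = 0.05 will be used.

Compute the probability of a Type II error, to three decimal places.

β ≈ 0.248

Noncentrality parameter: δ = d·√n = 0.88 × √9 = 2.6400
Two-sided α = 0.05 → critical value z_{0.025} = 1.960.
Power = Φ(δ − 1.960) + Φ(−δ − 1.960) = Φ(0.680) + Φ(-4.600) = 0.7518 + 0.0000 = 0.7518.
Type II error: β = 1 − power = 1 − 0.7518 = 0.2482.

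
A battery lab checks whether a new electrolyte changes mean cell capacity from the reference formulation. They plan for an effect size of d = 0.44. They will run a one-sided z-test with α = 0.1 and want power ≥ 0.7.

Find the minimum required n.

n = 17

Set Φ(δ − 1.282) = 0.7; then δ − 1.282 = Φ⁻¹(0.7) = 0.524, giving δ = 1.806.
δ = d·√n ⇒ n = (δ/d)² = (1.806 / 0.44)² = 16.85.
Round up to the next whole unit.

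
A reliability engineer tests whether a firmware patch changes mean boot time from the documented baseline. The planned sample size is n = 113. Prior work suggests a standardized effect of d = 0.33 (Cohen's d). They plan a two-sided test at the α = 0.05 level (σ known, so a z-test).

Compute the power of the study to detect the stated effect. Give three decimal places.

Power ≈ 0.939

Noncentrality parameter: δ = d·√n = 0.33 × √113 = 3.5079
Two-sided α = 0.05 → critical value z_{0.025} = 1.960.
Power = Φ(δ − 1.960) + Φ(−δ − 1.960) = Φ(1.548) + Φ(-5.468) = 0.9392 + 0.0000 = 0.9392.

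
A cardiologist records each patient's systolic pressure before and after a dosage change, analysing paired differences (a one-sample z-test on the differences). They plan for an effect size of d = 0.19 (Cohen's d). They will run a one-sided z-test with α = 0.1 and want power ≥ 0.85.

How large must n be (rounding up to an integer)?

n = 149

For power 0.85 need Φ(δ − z_{0.1}) = 0.85, so δ = z_{0.1} + z_{0.15} = 1.282 + 1.036 = 2.318.
δ = d·√n ⇒ n = (δ/d)² = (2.318 / 0.19)² = 148.84.
Round up to the next whole unit.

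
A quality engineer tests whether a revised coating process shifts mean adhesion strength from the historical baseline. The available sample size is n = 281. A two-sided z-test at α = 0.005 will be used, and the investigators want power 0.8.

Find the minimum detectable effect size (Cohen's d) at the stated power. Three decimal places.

d ≈ 0.218

Required noncentrality: δ = z_{0.0025} + z_{0.20} = 2.807 + 0.842 = 3.649.
(The second rejection-region term Φ(−δ − z_{α/2}) is negligible and dropped.)
δ = d·√n ⇒ d = δ/√n = 3.649/√281 = 0.2177.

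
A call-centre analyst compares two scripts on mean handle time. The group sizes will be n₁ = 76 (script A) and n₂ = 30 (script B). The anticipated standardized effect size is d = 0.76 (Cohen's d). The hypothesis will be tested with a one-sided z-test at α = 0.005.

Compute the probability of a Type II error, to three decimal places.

β ≈ 0.171

Noncentrality parameter: δ = d / √(1/n₁ + 1/n₂) = 0.76 / √(1/76 + 1/30) = 3.5247
One-sided α = 0.005 → critical value z_{0.005} = 2.576.
Power = P(Z > 2.576 − δ) = Φ(0.949) = 0.8287.
Type II error: β = 1 − power = 1 − 0.8287 = 0.1713.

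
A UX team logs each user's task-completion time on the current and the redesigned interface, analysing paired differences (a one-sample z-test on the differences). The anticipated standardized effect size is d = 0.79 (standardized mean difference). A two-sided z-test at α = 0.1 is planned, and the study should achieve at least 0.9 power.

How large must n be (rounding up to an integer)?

For power 0.9 need Φ(δ − z_{0.05}) = 0.9, so δ = z_{0.05} + z_{0.10} = 1.645 + 1.282 = 2.926.
(For δ > 0 the lower-tail rejection region contributes negligibly to power, so the one-term inversion is standard.)
δ = d·√n ⇒ n = (δ/d)² = (2.926 / 0.79)² = 13.72.
Round up to the next whole unit.

n = 14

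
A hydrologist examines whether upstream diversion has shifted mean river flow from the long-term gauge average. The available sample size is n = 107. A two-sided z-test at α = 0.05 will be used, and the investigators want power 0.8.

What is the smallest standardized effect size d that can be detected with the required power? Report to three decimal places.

d ≈ 0.271

Required noncentrality: δ = z_{0.025} + z_{0.20} = 1.960 + 0.842 = 2.802.
(The second rejection-region term Φ(−δ − z_{α/2}) is negligible and dropped.)
δ = d·√n ⇒ d = δ/√n = 2.802/√107 = 0.2708.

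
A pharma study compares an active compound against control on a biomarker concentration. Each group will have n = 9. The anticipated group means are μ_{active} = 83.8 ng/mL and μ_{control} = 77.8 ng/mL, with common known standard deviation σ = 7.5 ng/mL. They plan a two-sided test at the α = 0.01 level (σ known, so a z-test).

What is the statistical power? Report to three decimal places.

Power ≈ 0.190

Standardized effect: d = |μ_{active} − μ_{control}| / σ = |83.8 − 77.8| / 7.5 = 0.8000
Noncentrality parameter: δ = d·√(n/2) = 0.8000 × √(9/2) = 1.6971
Critical value for a two-sided test at α = 0.01: z_{α/2} = 2.576.
Power = Φ(δ − 2.576) + Φ(−δ − 2.576) = Φ(-0.879) + Φ(-4.273) = 0.1898 + 0.0000 = 0.1898.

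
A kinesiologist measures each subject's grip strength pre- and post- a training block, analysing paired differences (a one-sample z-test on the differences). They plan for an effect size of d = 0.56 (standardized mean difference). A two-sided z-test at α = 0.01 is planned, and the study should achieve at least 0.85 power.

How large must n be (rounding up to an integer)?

For power 0.85 need Φ(δ − z_{0.005}) = 0.85, so δ = z_{0.005} + z_{0.15} = 2.576 + 1.036 = 3.612.
(Ignoring the negligible lower-tail rejection probability gives the usual closed-form inversion.)
δ = d·√n ⇒ n = (δ/d)² = (3.612 / 0.56)² = 41.61.
Rounding up, n = 42.

n = 42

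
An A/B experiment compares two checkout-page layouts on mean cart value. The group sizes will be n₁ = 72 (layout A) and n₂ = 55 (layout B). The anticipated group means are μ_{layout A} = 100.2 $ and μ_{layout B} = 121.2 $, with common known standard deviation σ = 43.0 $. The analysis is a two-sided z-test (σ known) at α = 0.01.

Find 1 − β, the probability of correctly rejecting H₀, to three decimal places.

Standardized effect: d = |μ_{layout A} − μ_{layout B}| / σ = |100.2 − 121.2| / 43.0 = 0.4884
Noncentrality parameter: δ = d / √(1/n₁ + 1/n₂) = 0.4884 / √(1/72 + 1/55) = 2.7271
Two-sided α = 0.01 → critical value z_{0.005} = 2.576.
Power = Φ(δ − 2.576) + Φ(−δ − 2.576) = Φ(0.151) + Φ(-5.303) = 0.5601 + 0.0000 = 0.5601.

Power ≈ 0.560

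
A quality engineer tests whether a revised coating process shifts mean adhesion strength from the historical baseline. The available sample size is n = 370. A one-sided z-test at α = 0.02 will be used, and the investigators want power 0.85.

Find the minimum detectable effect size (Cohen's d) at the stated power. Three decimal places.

Need Φ(δ − 2.054) = 0.85, so δ = 2.054 + 1.036 = 3.090.
δ = d·√n ⇒ d = δ/√n = 3.090/√370 = 0.1607.

d ≈ 0.161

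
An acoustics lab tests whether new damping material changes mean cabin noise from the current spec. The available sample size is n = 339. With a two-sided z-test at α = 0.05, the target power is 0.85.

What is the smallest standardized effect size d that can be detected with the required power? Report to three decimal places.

Need Φ(δ − 1.960) = 0.85, so δ = 1.960 + 1.036 = 2.996.
(The second rejection-region term Φ(−δ − z_{α/2}) is negligible and dropped.)
δ = d·√n ⇒ d = δ/√n = 2.996/√339 = 0.1627.

d ≈ 0.163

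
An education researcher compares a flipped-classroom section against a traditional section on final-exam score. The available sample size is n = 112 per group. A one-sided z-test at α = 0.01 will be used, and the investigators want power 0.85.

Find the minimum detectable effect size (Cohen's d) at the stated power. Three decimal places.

d ≈ 0.449

Required noncentrality: δ = z_{0.01} + z_{0.15} = 2.326 + 1.036 = 3.363.
δ = d·√(n/2) ⇒ d = δ/√(n/2) = 3.363/√(112/2) = 0.4494.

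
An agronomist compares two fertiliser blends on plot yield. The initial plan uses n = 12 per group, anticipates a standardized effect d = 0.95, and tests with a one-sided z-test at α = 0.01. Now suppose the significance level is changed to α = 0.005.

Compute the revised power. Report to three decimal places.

Power ≈ 0.402

δ = d·√(n/2) = 0.95 × √(12/2) = 2.3270 (unchanged). New critical value: z_{0.005} = 2.576.
Revised power = P(Z > 2.576 − δ) = Φ(-0.249) = 0.4018.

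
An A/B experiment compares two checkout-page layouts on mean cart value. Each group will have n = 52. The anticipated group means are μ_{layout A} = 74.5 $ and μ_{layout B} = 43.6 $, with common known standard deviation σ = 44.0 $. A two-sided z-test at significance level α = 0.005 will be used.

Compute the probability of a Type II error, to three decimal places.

Standardized effect: d = |μ_{layout A} − μ_{layout B}| / σ = |74.5 − 43.6| / 44.0 = 0.7023
Noncentrality parameter: δ = d·√(n/2) = 0.7023 × √(52/2) = 3.5809
Two-sided α = 0.005 → critical value z_{0.0025} = 2.807.
Power = Φ(δ − 2.807) + Φ(−δ − 2.807) = Φ(0.774) + Φ(-6.388) = 0.7805 + 0.0000 = 0.7805.
Type II error: β = 1 − power = 1 − 0.7805 = 0.2195.

β ≈ 0.220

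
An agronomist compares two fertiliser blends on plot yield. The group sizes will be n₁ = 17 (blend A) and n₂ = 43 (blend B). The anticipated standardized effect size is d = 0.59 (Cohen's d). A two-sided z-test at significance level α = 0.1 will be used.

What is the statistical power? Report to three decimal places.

Power ≈ 0.661

Noncentrality parameter: δ = d / √(1/n₁ + 1/n₂) = 0.59 / √(1/17 + 1/43) = 2.0594
Critical value for a two-sided test at α = 0.1: z_{α/2} = 1.645.
Power = Φ(δ − 1.645) + Φ(−δ − 1.645) = Φ(0.415) + Φ(-3.704) = 0.6608 + 0.0001 = 0.6609.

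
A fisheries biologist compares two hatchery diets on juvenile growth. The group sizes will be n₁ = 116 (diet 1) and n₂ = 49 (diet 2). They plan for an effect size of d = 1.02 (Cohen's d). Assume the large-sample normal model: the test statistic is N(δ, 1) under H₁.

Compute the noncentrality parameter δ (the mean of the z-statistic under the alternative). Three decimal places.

δ ≈ 5.987

The noncentrality parameter scales effect size by the design's sample-size factor: δ = d / √(1/n₁ + 1/n₂) = 1.02 / √(1/116 + 1/49) = 5.9867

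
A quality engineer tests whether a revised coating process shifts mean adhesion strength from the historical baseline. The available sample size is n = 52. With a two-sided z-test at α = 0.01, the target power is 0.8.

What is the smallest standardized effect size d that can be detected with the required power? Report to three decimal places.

Required noncentrality: δ = z_{0.005} + z_{0.20} = 2.576 + 0.842 = 3.417.
(The second rejection-region term Φ(−δ − z_{α/2}) is negligible and dropped.)
δ = d·√n ⇒ d = δ/√n = 3.417/√52 = 0.4739.

d ≈ 0.474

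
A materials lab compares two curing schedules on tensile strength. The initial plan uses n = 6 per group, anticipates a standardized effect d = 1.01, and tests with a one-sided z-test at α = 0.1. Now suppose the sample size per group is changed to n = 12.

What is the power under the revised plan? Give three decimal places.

With n = 12 per group: δ = d·√(n/2) = 1.01 × √(12/2) = 2.4740. Critical value z_{0.1} = 1.282.
Revised power = Φ(δ − 1.282) = Φ(1.192) = 0.8835.

Power ≈ 0.883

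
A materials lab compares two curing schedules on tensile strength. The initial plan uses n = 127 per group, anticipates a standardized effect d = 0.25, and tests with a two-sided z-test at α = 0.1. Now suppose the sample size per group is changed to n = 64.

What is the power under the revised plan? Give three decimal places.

With n = 64 per group: δ = d·√(n/2) = 0.25 × √(64/2) = 1.4142. Critical value z_{0.05} = 1.645.
Revised power = Φ(δ − 1.645) + Φ(−δ − 1.645) = Φ(-0.231) + Φ(-3.059) = 0.4088 + 0.0011 = 0.4099.

Power ≈ 0.410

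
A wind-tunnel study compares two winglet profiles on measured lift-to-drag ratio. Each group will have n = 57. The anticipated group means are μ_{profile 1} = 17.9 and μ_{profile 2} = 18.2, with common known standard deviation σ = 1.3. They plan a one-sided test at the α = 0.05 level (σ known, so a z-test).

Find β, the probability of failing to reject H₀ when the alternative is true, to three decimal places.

Standardized effect: d = |μ_{profile 1} − μ_{profile 2}| / σ = |17.9 − 18.2| / 1.3 = 0.2308
Noncentrality parameter: δ = d·√(n/2) = 0.2308 × √(57/2) = 1.2320
One-sided α = 0.05 → critical value z_{0.05} = 1.645.
Power = Φ(δ − 1.645) = Φ(-0.413) = 0.3398.
Type II error: β = 1 − power = 1 − 0.3398 = 0.6602.

β ≈ 0.660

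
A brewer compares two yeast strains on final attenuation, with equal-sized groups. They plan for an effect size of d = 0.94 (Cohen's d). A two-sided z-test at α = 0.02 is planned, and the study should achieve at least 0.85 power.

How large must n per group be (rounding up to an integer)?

Set Φ(δ − 2.326) = 0.85; then δ − 2.326 = Φ⁻¹(0.85) = 1.036, giving δ = 3.363.
(For δ > 0 the lower-tail rejection region contributes negligibly to power, so the one-term inversion is standard.)
δ = d·√(n/2) ⇒ n = 2(δ/d)² = 2 × (3.363 / 0.94)² = 25.60.
Round up to the next whole unit.

n = 26 per group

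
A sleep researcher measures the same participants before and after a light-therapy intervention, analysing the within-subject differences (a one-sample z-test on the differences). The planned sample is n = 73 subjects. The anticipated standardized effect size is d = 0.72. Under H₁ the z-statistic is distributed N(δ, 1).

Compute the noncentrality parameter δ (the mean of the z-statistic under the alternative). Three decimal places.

The noncentrality parameter scales effect size by the design's sample-size factor: δ = d·√n = 0.72 × √73 = 6.1517

δ ≈ 6.152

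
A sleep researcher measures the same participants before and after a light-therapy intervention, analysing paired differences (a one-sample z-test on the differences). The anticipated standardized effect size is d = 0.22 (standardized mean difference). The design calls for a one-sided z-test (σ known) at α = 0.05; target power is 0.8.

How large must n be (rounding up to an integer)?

n = 128

Set Φ(δ − 1.645) = 0.8; then δ − 1.645 = Φ⁻¹(0.8) = 0.842, giving δ = 2.486.
δ = d·√n ⇒ n = (δ/d)² = (2.486 / 0.22)² = 127.74.
Round up to the next whole unit.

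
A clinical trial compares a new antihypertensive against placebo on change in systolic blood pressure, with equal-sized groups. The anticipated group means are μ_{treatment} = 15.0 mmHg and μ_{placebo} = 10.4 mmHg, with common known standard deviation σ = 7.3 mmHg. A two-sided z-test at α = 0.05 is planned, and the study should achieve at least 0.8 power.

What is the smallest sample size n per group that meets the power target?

n = 40 per group

Standardized effect: d = |μ_{treatment} − μ_{placebo}| / σ = |15.0 − 10.4| / 7.3 = 0.6301
Set Φ(δ − 1.960) = 0.8; then δ − 1.960 = Φ⁻¹(0.8) = 0.842, giving δ = 2.802.
(Ignoring the negligible lower-tail rejection probability gives the usual closed-form inversion.)
δ = d·√(n/2) ⇒ n = 2(δ/d)² = 2 × (2.802 / 0.6301)² = 39.53.
Rounding up, n = 40 per group.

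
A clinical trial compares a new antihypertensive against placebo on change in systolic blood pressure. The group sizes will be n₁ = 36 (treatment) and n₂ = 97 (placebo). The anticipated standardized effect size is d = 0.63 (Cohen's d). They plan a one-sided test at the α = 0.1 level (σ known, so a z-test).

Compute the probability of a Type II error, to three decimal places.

β ≈ 0.026

Noncentrality parameter: δ = d / √(1/n₁ + 1/n₂) = 0.63 / √(1/36 + 1/97) = 3.2281
One-sided α = 0.1 → critical value z_{0.1} = 1.282.
Power = P(Z > 1.282 − δ) = Φ(1.947) = 0.9742.
Type II error: β = 1 − power = 1 − 0.9742 = 0.0258.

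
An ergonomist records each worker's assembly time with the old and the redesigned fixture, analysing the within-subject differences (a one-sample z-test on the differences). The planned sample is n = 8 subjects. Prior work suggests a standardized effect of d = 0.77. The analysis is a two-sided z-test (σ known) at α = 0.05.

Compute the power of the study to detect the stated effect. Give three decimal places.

Noncentrality parameter: δ = d·√n = 0.77 × √8 = 2.1779
Two-sided α = 0.05 → critical value z_{0.025} = 1.960.
Power = Φ(δ − 1.960) + Φ(−δ − 1.960) = Φ(0.218) + Φ(-4.138) = 0.5863 + 0.0000 = 0.5863.

Power ≈ 0.586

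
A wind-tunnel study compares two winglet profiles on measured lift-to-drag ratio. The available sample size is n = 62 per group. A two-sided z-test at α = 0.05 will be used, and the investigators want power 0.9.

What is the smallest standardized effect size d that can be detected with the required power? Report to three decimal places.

d ≈ 0.582

Required noncentrality: δ = z_{0.025} + z_{0.10} = 1.960 + 1.282 = 3.242.
(Lower-tail contribution to power is negligible for δ > 0.)
δ = d·√(n/2) ⇒ d = δ/√(n/2) = 3.242/√(62/2) = 0.5822.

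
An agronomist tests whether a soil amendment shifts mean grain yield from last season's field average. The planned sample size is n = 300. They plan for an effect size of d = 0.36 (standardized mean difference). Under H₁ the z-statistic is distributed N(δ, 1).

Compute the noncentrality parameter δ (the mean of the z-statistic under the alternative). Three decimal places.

δ ≈ 6.235

δ = d·√n = 0.36 × √300 = 6.2354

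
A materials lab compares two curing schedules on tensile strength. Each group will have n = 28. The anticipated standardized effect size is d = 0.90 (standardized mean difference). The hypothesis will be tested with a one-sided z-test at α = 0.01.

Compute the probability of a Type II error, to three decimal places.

β ≈ 0.149

Noncentrality parameter: δ = d·√(n/2) = 0.90 × √(28/2) = 3.3675
One-sided α = 0.01 → critical value z_{0.01} = 2.326.
Power = P(Z > 2.326 − δ) = Φ(1.041) = 0.8511.
Type II error: β = 1 − power = 1 − 0.8511 = 0.1489.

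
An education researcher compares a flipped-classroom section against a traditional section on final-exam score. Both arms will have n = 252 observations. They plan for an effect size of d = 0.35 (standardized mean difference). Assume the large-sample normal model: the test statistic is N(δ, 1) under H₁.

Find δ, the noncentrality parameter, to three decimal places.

The noncentrality parameter scales effect size by the design's sample-size factor: δ = d·√(n/2) = 0.35 × √(252/2) = 3.9287

δ ≈ 3.929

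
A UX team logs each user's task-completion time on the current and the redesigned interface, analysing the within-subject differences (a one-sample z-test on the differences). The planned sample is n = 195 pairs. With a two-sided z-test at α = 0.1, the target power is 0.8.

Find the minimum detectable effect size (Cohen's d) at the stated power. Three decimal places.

d ≈ 0.178

Required noncentrality: δ = z_{0.05} + z_{0.20} = 1.645 + 0.842 = 2.486.
(Lower-tail contribution to power is negligible for δ > 0.)
δ = d·√n ⇒ d = δ/√n = 2.486/√195 = 0.1781.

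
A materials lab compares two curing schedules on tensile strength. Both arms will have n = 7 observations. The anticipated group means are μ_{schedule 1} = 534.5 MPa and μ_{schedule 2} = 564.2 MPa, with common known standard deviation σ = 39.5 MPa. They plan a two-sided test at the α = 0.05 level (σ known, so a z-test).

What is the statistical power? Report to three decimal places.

Power ≈ 0.290

Standardized effect: d = |μ_{schedule 1} − μ_{schedule 2}| / σ = |534.5 − 564.2| / 39.5 = 0.7519
Noncentrality parameter: δ = d·√(n/2) = 0.7519 × √(7/2) = 1.4067
Two-sided α = 0.05 → critical value z_{0.025} = 1.960.
Power = Φ(δ − 1.960) + Φ(−δ − 1.960) = Φ(-0.553) + Φ(-3.367) = 0.2900 + 0.0004 = 0.2904.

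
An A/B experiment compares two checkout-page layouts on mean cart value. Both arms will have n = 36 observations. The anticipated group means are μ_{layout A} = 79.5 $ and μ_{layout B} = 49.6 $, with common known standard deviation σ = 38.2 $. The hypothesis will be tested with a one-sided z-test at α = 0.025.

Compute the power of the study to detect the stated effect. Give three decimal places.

Standardized effect: d = |μ_{layout A} − μ_{layout B}| / σ = |79.5 − 49.6| / 38.2 = 0.7827
Noncentrality parameter: δ = d·√(n/2) = 0.7827 × √(36/2) = 3.3208
One-sided α = 0.025 → critical value z_{0.025} = 1.960.
Power = Φ(δ − 1.960) = Φ(1.361) = 0.9132.

Power ≈ 0.913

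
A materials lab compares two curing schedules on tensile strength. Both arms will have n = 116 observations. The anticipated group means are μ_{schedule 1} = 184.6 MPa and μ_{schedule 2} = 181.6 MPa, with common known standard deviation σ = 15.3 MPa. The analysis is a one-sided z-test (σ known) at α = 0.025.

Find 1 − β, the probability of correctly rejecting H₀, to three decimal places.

Power ≈ 0.320

Standardized effect: d = |μ_{schedule 1} − μ_{schedule 2}| / σ = |184.6 − 181.6| / 15.3 = 0.1961
Noncentrality parameter: λ = d·√(n/2) = 0.1961 × √(116/2) = 1.4933
One-sided α = 0.025 → critical value z_{0.025} = 1.960.
Power = P(Z > 1.960 − λ) = Φ(-0.467) = 0.3204.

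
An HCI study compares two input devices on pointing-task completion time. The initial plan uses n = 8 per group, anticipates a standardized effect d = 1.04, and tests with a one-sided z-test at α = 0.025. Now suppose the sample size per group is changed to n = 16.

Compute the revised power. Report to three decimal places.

With n = 16 per group: δ = d·√(n/2) = 1.04 × √(16/2) = 2.9416. Critical value z_{0.025} = 1.960.
Revised power = Φ(δ − 1.960) = Φ(0.982) = 0.8369.

Power ≈ 0.837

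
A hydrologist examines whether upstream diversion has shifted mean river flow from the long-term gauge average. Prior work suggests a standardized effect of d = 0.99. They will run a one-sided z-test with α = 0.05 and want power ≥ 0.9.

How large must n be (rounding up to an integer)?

Set Φ(δ − 1.645) = 0.9; then δ − 1.645 = Φ⁻¹(0.9) = 1.282, giving δ = 2.926.
δ = d·√n ⇒ n = (δ/d)² = (2.926 / 0.99)² = 8.74.
Rounding up, n = 9.

n = 9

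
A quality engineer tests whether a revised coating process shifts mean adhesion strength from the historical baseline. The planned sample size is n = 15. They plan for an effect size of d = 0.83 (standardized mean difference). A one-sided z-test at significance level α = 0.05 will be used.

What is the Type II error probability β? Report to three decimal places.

β ≈ 0.058

Noncentrality parameter: λ = d·√n = 0.83 × √15 = 3.2146
One-sided α = 0.05 → critical value z_{0.05} = 1.645.
Power = P(Z > 1.645 − λ) = Φ(1.570) = 0.9418.
Type II error: β = 1 − power = 1 − 0.9418 = 0.0582.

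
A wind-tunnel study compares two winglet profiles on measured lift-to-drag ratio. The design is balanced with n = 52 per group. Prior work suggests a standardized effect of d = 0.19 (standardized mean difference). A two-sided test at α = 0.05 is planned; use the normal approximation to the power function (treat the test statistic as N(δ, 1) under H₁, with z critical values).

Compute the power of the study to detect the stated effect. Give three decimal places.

Power ≈ 0.163

Noncentrality parameter: δ = d·√(n/2) = 0.19 × √(52/2) = 0.9688
Critical value for a two-sided test at α = 0.05: z_{α/2} = 1.960.
Power = Φ(δ − 1.960) + Φ(−δ − 1.960) = Φ(-0.991) + Φ(-2.929) = 0.1608 + 0.0017 = 0.1625.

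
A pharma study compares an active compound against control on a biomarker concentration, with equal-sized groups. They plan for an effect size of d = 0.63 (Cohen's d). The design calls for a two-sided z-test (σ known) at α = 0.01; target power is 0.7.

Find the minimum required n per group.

n = 49 per group

Set Φ(δ − 2.576) = 0.7; then δ − 2.576 = Φ⁻¹(0.7) = 0.524, giving δ = 3.100.
(For δ > 0 the lower-tail rejection region contributes negligibly to power, so the one-term inversion is standard.)
δ = d·√(n/2) ⇒ n = 2(δ/d)² = 2 × (3.100 / 0.63)² = 48.43.
Round up to the next whole unit.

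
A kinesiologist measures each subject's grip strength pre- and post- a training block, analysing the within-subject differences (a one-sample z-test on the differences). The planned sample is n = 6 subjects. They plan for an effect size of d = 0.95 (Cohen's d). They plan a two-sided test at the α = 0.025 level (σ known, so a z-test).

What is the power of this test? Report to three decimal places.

Power ≈ 0.534

Noncentrality parameter: δ = d·√n = 0.95 × √6 = 2.3270
Two-sided α = 0.025 → critical value z_{0.0125} = 2.241.
Power = Φ(δ − 2.241) + Φ(−δ − 2.241) = Φ(0.086) + Φ(-4.568) = 0.5341 + 0.0000 = 0.5341.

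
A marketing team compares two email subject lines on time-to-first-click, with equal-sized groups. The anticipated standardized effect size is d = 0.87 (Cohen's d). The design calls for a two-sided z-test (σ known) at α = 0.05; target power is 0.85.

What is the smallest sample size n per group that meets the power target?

Set Φ(δ − 1.960) = 0.85; then δ − 1.960 = Φ⁻¹(0.85) = 1.036, giving δ = 2.996.
(The Φ(−δ − z_{α/2}) term is vanishingly small for δ > 0 and is dropped in the standard sample-size formula.)
δ = d·√(n/2) ⇒ n = 2(δ/d)² = 2 × (2.996 / 0.87)² = 23.72.
Rounding up, n = 24 per group.

n = 24 per group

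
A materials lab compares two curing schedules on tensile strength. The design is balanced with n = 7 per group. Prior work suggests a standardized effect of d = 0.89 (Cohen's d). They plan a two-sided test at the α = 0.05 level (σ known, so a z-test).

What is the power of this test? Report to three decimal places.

Noncentrality parameter: δ = d·√(n/2) = 0.89 × √(7/2) = 1.6650
Critical value for a two-sided test at α = 0.05: z_{α/2} = 1.960.
Power = Φ(δ − 1.960) + Φ(−δ − 1.960) = Φ(-0.295) + Φ(-3.625) = 0.3840 + 0.0001 = 0.3842.

Power ≈ 0.384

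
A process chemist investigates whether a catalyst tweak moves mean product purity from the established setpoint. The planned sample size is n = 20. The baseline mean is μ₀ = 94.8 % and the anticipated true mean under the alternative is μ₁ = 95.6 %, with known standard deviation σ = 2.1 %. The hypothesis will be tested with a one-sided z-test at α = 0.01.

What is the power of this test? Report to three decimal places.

Standardized effect: d = |μ₁ − μ₀| / σ = |95.6 − 94.8| / 2.1 = 0.3810
Noncentrality parameter: δ = d·√n = 0.3810 × √20 = 1.7037
Critical value for a one-sided test at α = 0.01: z_α = 2.326.
Power = Φ(δ − 2.326) = Φ(-0.623) = 0.2667.

Power ≈ 0.267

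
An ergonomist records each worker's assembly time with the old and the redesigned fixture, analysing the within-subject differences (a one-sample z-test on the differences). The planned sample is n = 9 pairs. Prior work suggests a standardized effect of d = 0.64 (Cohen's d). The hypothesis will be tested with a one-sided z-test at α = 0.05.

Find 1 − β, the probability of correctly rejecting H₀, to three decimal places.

Power ≈ 0.608

Noncentrality parameter: δ = d·√n = 0.64 × √9 = 1.9200
One-sided α = 0.05 → critical value z_{0.05} = 1.645.
Power = Φ(δ − 1.645) = Φ(0.275) = 0.6084.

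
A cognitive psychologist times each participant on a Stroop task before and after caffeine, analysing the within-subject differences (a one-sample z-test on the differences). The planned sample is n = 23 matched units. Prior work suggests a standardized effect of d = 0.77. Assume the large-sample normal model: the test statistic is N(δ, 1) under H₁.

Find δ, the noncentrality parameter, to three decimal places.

The noncentrality parameter scales effect size by the design's sample-size factor: δ = d·√n = 0.77 × √23 = 3.6928

δ ≈ 3.693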